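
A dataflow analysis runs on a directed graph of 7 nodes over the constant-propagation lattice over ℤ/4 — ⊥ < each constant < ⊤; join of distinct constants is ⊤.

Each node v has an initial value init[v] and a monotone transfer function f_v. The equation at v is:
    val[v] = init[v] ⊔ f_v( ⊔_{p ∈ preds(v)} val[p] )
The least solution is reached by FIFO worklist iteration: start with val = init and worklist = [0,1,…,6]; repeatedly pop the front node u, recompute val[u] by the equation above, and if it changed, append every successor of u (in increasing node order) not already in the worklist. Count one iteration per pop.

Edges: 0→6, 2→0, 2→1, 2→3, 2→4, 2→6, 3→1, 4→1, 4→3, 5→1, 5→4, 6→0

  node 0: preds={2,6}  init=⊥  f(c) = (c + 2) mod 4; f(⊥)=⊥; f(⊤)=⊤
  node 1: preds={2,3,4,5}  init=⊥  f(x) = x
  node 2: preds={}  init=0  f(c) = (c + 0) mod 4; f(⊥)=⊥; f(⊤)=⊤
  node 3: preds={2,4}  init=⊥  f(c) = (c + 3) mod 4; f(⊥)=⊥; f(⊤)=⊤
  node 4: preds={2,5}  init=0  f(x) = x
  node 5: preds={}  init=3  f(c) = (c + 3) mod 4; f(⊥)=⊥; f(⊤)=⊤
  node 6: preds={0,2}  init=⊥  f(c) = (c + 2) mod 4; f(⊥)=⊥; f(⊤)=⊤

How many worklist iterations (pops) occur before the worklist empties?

Trace (12 dequeues):
  [1] u=0 | in 0 | out 2 | prev ⊥ | push {}
  [2] u=1 | in ⊤ | out ⊤ | prev ⊥ | push {}
  [3] u=2 | in ⊥ | out 0 | ==
  [4] u=3 | in 0 | out 3 | prev ⊥ | push {1}
  [5] u=4 | in ⊤ | out ⊤ | prev 0 | push {3}
  [6] u=5 | in ⊥ | out 3 | ==
  [7] u=6 | in ⊤ | out ⊤ | prev ⊥ | push {0}
  [8] u=1 | in ⊤ | out ⊤ | ==
  [9] u=3 | in ⊤ | out ⊤ | prev 3 | push {1}
  [10] u=0 | in ⊤ | out ⊤ | prev 2 | push {6}
  [11] u=1 | in ⊤ | out ⊤ | ==
  [12] u=6 | in ⊤ | out ⊤ | ==

Converged values:
  [0] ⊤
  [1] ⊤
  [2] 0
  [3] ⊤
  [4] ⊤
  [5] 3
  [6] ⊤

12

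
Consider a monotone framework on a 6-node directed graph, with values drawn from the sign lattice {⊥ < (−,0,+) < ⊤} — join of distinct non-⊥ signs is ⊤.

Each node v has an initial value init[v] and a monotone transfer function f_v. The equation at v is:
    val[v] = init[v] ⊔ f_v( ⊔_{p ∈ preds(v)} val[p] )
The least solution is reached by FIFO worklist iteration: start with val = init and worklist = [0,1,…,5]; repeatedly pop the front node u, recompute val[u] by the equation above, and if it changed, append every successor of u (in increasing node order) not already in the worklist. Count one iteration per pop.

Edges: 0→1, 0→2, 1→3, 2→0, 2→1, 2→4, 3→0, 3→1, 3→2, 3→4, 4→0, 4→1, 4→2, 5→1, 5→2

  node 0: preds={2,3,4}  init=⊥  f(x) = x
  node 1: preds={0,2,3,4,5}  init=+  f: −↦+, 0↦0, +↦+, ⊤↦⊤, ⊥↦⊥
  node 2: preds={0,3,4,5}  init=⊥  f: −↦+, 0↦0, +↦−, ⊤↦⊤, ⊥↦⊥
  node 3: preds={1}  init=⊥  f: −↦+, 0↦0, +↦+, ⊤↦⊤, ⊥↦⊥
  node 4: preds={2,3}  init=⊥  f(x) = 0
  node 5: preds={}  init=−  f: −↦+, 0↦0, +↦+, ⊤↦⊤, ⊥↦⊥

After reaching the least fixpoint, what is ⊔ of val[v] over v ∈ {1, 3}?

⊤

Worklist (14 pops):
  #1 pop 0: in=⊥ → ⊥ (no change)
  #2 pop 1: in=− → + (no change)
  #3 pop 2: in=− → + (was ⊥); enqueue [0,1]
  #4 pop 3: in=+ → + (was ⊥); enqueue [2]
  #5 pop 4: in=+ → 0 (was ⊥); enqueue []
  #6 pop 5: in=⊥ → − (no change)
  #7 pop 0: in=⊤ → ⊤ (was ⊥); enqueue []
  #8 pop 1: in=⊤ → ⊤ (was +); enqueue [3]
  #9 pop 2: in=⊤ → ⊤ (was +); enqueue [0,1,4]
  #10 pop 3: in=⊤ → ⊤ (was +); enqueue [2]
  #11 pop 0: in=⊤ → ⊤ (no change)
  #12 pop 1: in=⊤ → ⊤ (no change)
  #13 pop 4: in=⊤ → 0 (no change)
  #14 pop 2: in=⊤ → ⊤ (no change)

Fixpoint:
  val[0] = ⊤
  val[1] = ⊤
  val[2] = ⊤
  val[3] = ⊤
  val[4] = 0
  val[5] = −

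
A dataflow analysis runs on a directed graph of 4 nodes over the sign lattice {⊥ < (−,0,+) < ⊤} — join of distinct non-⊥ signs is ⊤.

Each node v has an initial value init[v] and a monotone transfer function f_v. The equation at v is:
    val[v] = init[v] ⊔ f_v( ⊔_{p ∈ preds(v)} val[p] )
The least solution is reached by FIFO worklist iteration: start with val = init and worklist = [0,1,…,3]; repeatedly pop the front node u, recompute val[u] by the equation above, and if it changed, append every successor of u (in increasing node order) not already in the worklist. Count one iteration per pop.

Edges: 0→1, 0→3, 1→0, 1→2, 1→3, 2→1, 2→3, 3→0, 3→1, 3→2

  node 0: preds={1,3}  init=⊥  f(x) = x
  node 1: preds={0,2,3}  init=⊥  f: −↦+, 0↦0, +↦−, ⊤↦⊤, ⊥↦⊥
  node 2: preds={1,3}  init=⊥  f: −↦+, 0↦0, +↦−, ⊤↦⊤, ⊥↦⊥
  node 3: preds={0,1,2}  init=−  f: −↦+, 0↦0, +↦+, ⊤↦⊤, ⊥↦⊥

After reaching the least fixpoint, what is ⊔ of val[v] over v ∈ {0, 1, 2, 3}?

⊤

Worklist (9 pops):
  #1 pop 0: in=− → − (was ⊥); enqueue []
  #2 pop 1: in=− → + (was ⊥); enqueue [0]
  #3 pop 2: in=⊤ → ⊤ (was ⊥); enqueue [1]
  #4 pop 3: in=⊤ → ⊤ (was −); enqueue [2]
  #5 pop 0: in=⊤ → ⊤ (was −); enqueue [3]
  #6 pop 1: in=⊤ → ⊤ (was +); enqueue [0]
  #7 pop 2: in=⊤ → ⊤ (no change)
  #8 pop 3: in=⊤ → ⊤ (no change)
  #9 pop 0: in=⊤ → ⊤ (no change)

Fixpoint:
  val[0] = ⊤
  val[1] = ⊤
  val[2] = ⊤
  val[3] = ⊤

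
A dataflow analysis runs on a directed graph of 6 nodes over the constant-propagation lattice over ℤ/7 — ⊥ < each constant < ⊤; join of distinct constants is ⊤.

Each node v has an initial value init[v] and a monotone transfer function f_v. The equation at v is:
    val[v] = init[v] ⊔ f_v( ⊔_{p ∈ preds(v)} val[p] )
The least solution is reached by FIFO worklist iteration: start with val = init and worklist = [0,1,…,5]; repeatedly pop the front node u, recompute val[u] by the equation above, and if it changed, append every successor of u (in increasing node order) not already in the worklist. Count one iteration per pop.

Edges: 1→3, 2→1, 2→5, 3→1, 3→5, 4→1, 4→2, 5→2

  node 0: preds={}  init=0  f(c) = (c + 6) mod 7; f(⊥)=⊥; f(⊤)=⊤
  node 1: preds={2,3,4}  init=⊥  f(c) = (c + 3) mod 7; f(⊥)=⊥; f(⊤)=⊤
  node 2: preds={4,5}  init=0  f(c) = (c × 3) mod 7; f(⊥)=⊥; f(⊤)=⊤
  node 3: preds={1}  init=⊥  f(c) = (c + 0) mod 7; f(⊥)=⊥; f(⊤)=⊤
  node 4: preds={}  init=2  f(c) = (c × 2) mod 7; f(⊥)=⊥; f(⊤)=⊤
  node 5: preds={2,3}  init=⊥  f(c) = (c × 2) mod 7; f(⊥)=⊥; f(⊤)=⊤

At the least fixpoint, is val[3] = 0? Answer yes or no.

no

Trace (8 dequeues):
  [1] u=0 | in ⊥ | out 0 | ==
  [2] u=1 | in ⊤ | out ⊤ | prev ⊥ | push {}
  [3] u=2 | in 2 | out ⊤ | prev 0 | push {1}
  [4] u=3 | in ⊤ | out ⊤ | prev ⊥ | push {}
  [5] u=4 | in ⊥ | out 2 | ==
  [6] u=5 | in ⊤ | out ⊤ | prev ⊥ | push {2}
  [7] u=1 | in ⊤ | out ⊤ | ==
  [8] u=2 | in ⊤ | out ⊤ | ==

Converged values:
  [0] 0
  [1] ⊤
  [2] ⊤
  [3] ⊤
  [4] 2
  [5] ⊤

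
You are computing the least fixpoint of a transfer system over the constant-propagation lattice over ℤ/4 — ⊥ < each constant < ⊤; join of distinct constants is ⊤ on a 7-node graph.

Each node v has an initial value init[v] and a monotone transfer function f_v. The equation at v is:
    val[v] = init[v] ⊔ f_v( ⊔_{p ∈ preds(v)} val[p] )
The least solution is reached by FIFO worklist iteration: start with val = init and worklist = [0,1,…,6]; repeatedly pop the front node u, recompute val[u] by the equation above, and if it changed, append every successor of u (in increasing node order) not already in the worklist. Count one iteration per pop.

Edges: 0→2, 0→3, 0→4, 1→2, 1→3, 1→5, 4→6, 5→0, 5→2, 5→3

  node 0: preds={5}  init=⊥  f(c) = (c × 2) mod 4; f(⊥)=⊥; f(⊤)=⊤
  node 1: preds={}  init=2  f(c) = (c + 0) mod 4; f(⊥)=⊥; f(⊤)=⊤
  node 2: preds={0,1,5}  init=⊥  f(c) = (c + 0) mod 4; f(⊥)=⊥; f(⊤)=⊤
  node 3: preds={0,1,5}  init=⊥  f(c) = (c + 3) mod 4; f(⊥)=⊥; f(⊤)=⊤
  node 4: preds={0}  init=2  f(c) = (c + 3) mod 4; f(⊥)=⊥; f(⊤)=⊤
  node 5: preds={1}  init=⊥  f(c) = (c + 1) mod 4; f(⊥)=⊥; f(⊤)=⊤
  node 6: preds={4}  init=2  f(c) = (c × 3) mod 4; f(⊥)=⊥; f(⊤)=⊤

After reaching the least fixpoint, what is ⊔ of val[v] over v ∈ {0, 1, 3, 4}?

⊤

Worklist (12 pops):
  #1 pop 0: in=⊥ → ⊥ (no change)
  #2 pop 1: in=⊥ → 2 (no change)
  #3 pop 2: in=2 → 2 (was ⊥); enqueue []
  #4 pop 3: in=2 → 1 (was ⊥); enqueue []
  #5 pop 4: in=⊥ → 2 (no change)
  #6 pop 5: in=2 → 3 (was ⊥); enqueue [0,2,3]
  #7 pop 6: in=2 → 2 (no change)
  #8 pop 0: in=3 → 2 (was ⊥); enqueue [4]
  #9 pop 2: in=⊤ → ⊤ (was 2); enqueue []
  #10 pop 3: in=⊤ → ⊤ (was 1); enqueue []
  #11 pop 4: in=2 → ⊤ (was 2); enqueue [6]
  #12 pop 6: in=⊤ → ⊤ (was 2); enqueue []

Fixpoint:
  val[0] = 2
  val[1] = 2
  val[2] = ⊤
  val[3] = ⊤
  val[4] = ⊤
  val[5] = 3
  val[6] = ⊤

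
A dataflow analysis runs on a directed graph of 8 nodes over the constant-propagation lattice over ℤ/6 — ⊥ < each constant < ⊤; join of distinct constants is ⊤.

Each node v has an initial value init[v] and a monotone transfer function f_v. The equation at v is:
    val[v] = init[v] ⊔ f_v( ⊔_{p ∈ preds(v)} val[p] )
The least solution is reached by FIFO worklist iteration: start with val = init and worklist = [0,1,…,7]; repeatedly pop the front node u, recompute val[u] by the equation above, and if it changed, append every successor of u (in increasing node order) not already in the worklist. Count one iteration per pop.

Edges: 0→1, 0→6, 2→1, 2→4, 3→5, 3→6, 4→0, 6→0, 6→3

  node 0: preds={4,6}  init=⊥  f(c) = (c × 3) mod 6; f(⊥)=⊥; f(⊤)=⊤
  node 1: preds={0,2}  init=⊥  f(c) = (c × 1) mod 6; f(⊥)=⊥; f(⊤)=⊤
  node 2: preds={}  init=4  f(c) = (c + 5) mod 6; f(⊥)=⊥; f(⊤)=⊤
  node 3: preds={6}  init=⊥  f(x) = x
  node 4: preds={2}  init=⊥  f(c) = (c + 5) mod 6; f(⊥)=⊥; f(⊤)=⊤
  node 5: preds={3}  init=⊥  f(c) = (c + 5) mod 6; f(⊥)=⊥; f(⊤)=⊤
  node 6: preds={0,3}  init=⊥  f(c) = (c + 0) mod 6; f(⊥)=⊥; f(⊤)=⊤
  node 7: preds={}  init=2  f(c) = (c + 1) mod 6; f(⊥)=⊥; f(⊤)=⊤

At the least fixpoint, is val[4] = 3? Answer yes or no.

yes

Iteration log — 15 steps:
  step 1. node 0  ⊔preds=⊥  new=⊥  stable
  step 2. node 1  ⊔preds=4  new=4  old=⊥  +wl: 
  step 3. node 2  ⊔preds=⊥  new=4  stable
  step 4. node 3  ⊔preds=⊥  new=⊥  stable
  step 5. node 4  ⊔preds=4  new=3  old=⊥  +wl: 0
  step 6. node 5  ⊔preds=⊥  new=⊥  stable
  step 7. node 6  ⊔preds=⊥  new=⊥  stable
  step 8. node 7  ⊔preds=⊥  new=2  stable
  step 9. node 0  ⊔preds=3  new=3  old=⊥  +wl: 1,6
  step 10. node 1  ⊔preds=⊤  new=⊤  old=4  +wl: 
  step 11. node 6  ⊔preds=3  new=3  old=⊥  +wl: 0,3
  step 12. node 0  ⊔preds=3  new=3  stable
  step 13. node 3  ⊔preds=3  new=3  old=⊥  +wl: 5,6
  step 14. node 5  ⊔preds=3  new=2  old=⊥  +wl: 
  step 15. node 6  ⊔preds=3  new=3  stable

Least fixpoint reached:
  node 0: 3
  node 1: ⊤
  node 2: 4
  node 3: 3
  node 4: 3
  node 5: 2
  node 6: 3
  node 7: 2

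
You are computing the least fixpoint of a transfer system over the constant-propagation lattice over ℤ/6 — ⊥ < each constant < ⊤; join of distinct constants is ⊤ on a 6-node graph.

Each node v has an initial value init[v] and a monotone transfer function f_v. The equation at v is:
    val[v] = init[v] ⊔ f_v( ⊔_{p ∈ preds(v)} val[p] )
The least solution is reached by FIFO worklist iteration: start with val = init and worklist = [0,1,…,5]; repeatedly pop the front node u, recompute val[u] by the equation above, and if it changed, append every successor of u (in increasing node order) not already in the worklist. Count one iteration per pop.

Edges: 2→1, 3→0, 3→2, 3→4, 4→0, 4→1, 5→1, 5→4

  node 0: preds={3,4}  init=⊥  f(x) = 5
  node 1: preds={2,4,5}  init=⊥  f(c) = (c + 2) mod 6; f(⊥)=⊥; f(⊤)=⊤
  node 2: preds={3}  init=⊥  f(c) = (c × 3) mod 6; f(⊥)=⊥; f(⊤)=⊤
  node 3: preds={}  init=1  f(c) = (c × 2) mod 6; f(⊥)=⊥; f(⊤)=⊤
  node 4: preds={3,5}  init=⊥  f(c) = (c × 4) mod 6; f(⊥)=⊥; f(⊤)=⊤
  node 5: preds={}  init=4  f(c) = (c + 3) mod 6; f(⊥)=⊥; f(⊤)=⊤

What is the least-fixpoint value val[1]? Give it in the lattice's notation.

⊤

Worklist (8 pops):
  #1 pop 0: in=1 → 5 (was ⊥); enqueue []
  #2 pop 1: in=4 → 0 (was ⊥); enqueue []
  #3 pop 2: in=1 → 3 (was ⊥); enqueue [1]
  #4 pop 3: in=⊥ → 1 (no change)
  #5 pop 4: in=⊤ → ⊤ (was ⊥); enqueue [0]
  #6 pop 5: in=⊥ → 4 (no change)
  #7 pop 1: in=⊤ → ⊤ (was 0); enqueue []
  #8 pop 0: in=⊤ → 5 (no change)

Fixpoint:
  val[0] = 5
  val[1] = ⊤
  val[2] = 3
  val[3] = 1
  val[4] = ⊤
  val[5] = 4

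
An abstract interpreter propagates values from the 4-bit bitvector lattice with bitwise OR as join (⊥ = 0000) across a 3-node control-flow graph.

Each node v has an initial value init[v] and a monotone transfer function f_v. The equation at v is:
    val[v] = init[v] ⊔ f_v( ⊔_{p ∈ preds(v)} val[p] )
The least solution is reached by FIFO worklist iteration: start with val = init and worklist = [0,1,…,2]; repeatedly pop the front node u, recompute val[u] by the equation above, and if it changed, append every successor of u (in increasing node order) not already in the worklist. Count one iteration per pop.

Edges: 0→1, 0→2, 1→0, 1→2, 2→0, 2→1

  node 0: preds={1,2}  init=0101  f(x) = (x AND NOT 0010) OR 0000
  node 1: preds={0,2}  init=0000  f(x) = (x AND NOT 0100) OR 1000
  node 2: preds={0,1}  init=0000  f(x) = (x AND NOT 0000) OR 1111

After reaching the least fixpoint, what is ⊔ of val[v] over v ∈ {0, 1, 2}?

Worklist (7 pops):
  #1 pop 0: in=0000 → 0101 (no change)
  #2 pop 1: in=0101 → 1001 (was 0000); enqueue [0]
  #3 pop 2: in=1101 → 1111 (was 0000); enqueue [1]
  #4 pop 0: in=1111 → 1101 (was 0101); enqueue [2]
  #5 pop 1: in=1111 → 1011 (was 1001); enqueue [0]
  #6 pop 2: in=1111 → 1111 (no change)
  #7 pop 0: in=1111 → 1101 (no change)

Fixpoint:
  val[0] = 1101
  val[1] = 1011
  val[2] = 1111

1111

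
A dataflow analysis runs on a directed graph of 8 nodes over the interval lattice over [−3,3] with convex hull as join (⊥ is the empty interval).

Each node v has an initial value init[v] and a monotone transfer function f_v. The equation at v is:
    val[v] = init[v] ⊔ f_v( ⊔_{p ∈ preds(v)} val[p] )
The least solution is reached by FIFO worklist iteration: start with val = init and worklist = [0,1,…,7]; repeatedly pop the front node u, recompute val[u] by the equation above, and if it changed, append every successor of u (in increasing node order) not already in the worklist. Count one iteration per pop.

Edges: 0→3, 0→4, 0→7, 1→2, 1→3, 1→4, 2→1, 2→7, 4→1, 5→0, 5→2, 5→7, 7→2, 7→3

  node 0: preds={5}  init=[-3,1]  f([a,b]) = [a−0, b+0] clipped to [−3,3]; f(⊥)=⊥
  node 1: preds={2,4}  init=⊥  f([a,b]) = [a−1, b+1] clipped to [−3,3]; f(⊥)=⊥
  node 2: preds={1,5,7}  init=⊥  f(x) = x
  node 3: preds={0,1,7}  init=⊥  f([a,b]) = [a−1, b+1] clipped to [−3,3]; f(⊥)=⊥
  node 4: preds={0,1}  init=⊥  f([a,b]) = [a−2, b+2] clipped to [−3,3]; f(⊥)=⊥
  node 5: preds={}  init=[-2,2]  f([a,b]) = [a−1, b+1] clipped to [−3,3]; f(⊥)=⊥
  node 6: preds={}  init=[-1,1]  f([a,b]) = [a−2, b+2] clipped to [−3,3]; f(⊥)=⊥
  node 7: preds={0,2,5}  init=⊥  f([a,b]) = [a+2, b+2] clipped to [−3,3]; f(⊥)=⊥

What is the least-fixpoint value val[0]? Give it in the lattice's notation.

Iteration log — 14 steps:
  step 1. node 0  ⊔preds=[-2,2]  new=[-3,2]  old=[-3,1]  +wl: 
  step 2. node 1  ⊔preds=⊥  new=⊥  stable
  step 3. node 2  ⊔preds=[-2,2]  new=[-2,2]  old=⊥  +wl: 1
  step 4. node 3  ⊔preds=[-3,2]  new=[-3,3]  old=⊥  +wl: 
  step 5. node 4  ⊔preds=[-3,2]  new=[-3,3]  old=⊥  +wl: 
  step 6. node 5  ⊔preds=⊥  new=[-2,2]  stable
  step 7. node 6  ⊔preds=⊥  new=[-1,1]  stable
  step 8. node 7  ⊔preds=[-3,2]  new=[-1,3]  old=⊥  +wl: 2,3
  step 9. node 1  ⊔preds=[-3,3]  new=[-3,3]  old=⊥  +wl: 4
  step 10. node 2  ⊔preds=[-3,3]  new=[-3,3]  old=[-2,2]  +wl: 1,7
  step 11. node 3  ⊔preds=[-3,3]  new=[-3,3]  stable
  step 12. node 4  ⊔preds=[-3,3]  new=[-3,3]  stable
  step 13. node 1  ⊔preds=[-3,3]  new=[-3,3]  stable
  step 14. node 7  ⊔preds=[-3,3]  new=[-1,3]  stable

Least fixpoint reached:
  node 0: [-3,2]
  node 1: [-3,3]
  node 2: [-3,3]
  node 3: [-3,3]
  node 4: [-3,3]
  node 5: [-2,2]
  node 6: [-1,1]
  node 7: [-1,3]

[-3,2]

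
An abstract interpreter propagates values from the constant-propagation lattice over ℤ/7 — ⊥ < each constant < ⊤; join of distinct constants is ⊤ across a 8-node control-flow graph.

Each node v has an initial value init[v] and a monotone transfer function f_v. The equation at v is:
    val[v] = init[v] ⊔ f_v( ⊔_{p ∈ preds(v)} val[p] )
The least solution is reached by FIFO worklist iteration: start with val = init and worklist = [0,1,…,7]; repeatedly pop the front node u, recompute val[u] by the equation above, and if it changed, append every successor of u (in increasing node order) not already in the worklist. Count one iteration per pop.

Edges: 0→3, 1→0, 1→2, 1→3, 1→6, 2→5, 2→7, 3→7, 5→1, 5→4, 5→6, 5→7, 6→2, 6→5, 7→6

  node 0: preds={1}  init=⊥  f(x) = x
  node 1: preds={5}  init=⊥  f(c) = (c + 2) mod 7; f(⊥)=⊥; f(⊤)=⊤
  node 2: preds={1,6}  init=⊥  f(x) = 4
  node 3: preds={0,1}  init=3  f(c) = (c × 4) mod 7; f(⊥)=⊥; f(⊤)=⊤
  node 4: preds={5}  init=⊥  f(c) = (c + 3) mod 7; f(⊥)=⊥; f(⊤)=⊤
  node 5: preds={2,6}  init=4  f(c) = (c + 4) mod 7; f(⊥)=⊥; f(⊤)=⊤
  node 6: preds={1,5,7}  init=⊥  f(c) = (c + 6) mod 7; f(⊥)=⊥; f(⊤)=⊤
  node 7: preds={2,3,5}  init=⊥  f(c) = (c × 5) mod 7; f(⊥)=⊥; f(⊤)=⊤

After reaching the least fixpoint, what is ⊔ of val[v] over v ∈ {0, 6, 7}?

Trace (18 dequeues):
  [1] u=0 | in ⊥ | out ⊥ | ==
  [2] u=1 | in 4 | out 6 | prev ⊥ | push {0}
  [3] u=2 | in 6 | out 4 | prev ⊥ | push {}
  [4] u=3 | in 6 | out 3 | ==
  [5] u=4 | in 4 | out 0 | prev ⊥ | push {}
  [6] u=5 | in 4 | out ⊤ | prev 4 | push {1,4}
  [7] u=6 | in ⊤ | out ⊤ | prev ⊥ | push {2,5}
  [8] u=7 | in ⊤ | out ⊤ | prev ⊥ | push {6}
  [9] u=0 | in 6 | out 6 | prev ⊥ | push {3}
  [10] u=1 | in ⊤ | out ⊤ | prev 6 | push {0}
  [11] u=4 | in ⊤ | out ⊤ | prev 0 | push {}
  [12] u=2 | in ⊤ | out 4 | ==
  [13] u=5 | in ⊤ | out ⊤ | ==
  [14] u=6 | in ⊤ | out ⊤ | ==
  [15] u=3 | in ⊤ | out ⊤ | prev 3 | push {7}
  [16] u=0 | in ⊤ | out ⊤ | prev 6 | push {3}
  [17] u=7 | in ⊤ | out ⊤ | ==
  [18] u=3 | in ⊤ | out ⊤ | ==

Converged values:
  [0] ⊤
  [1] ⊤
  [2] 4
  [3] ⊤
  [4] ⊤
  [5] ⊤
  [6] ⊤
  [7] ⊤

⊤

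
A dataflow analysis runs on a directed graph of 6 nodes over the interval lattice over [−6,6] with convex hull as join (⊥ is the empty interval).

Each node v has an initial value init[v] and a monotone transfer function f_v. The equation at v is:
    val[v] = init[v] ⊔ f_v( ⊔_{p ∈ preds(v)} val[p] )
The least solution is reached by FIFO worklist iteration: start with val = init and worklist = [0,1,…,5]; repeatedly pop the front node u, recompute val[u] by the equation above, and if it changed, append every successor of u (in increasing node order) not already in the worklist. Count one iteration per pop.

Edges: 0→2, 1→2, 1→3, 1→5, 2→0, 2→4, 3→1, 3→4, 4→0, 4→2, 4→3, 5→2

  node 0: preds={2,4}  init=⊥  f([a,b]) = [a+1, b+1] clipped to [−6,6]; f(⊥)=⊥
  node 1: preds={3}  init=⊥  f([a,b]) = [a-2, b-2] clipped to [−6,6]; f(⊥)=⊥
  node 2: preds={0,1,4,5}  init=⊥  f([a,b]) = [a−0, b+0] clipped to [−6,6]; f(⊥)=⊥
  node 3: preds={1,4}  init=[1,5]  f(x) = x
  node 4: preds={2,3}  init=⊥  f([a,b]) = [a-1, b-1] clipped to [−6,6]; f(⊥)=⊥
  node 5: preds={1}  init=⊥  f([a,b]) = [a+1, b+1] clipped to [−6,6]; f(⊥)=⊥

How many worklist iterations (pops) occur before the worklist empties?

28

Iteration log — 28 steps:
  step 1. node 0  ⊔preds=⊥  new=⊥  stable
  step 2. node 1  ⊔preds=[1,5]  new=[-1,3]  old=⊥  +wl: 
  step 3. node 2  ⊔preds=[-1,3]  new=[-1,3]  old=⊥  +wl: 0
  step 4. node 3  ⊔preds=[-1,3]  new=[-1,5]  old=[1,5]  +wl: 1
  step 5. node 4  ⊔preds=[-1,5]  new=[-2,4]  old=⊥  +wl: 2,3
  step 6. node 5  ⊔preds=[-1,3]  new=[0,4]  old=⊥  +wl: 
  step 7. node 0  ⊔preds=[-2,4]  new=[-1,5]  old=⊥  +wl: 
  step 8. node 1  ⊔preds=[-1,5]  new=[-3,3]  old=[-1,3]  +wl: 5
  step 9. node 2  ⊔preds=[-3,5]  new=[-3,5]  old=[-1,3]  +wl: 0,4
  step 10. node 3  ⊔preds=[-3,4]  new=[-3,5]  old=[-1,5]  +wl: 1
  step 11. node 5  ⊔preds=[-3,3]  new=[-2,4]  old=[0,4]  +wl: 2
  step 12. node 0  ⊔preds=[-3,5]  new=[-2,6]  old=[-1,5]  +wl: 
  step 13. node 4  ⊔preds=[-3,5]  new=[-4,4]  old=[-2,4]  +wl: 0,3
  step 14. node 1  ⊔preds=[-3,5]  new=[-5,3]  old=[-3,3]  +wl: 5
  step 15. node 2  ⊔preds=[-5,6]  new=[-5,6]  old=[-3,5]  +wl: 4
  step 16. node 0  ⊔preds=[-5,6]  new=[-4,6]  old=[-2,6]  +wl: 2
  step 17. node 3  ⊔preds=[-5,4]  new=[-5,5]  old=[-3,5]  +wl: 1
  step 18. node 5  ⊔preds=[-5,3]  new=[-4,4]  old=[-2,4]  +wl: 
  step 19. node 4  ⊔preds=[-5,6]  new=[-6,5]  old=[-4,4]  +wl: 0,3
  step 20. node 2  ⊔preds=[-6,6]  new=[-6,6]  old=[-5,6]  +wl: 4
  step 21. node 1  ⊔preds=[-5,5]  new=[-6,3]  old=[-5,3]  +wl: 2,5
  step 22. node 0  ⊔preds=[-6,6]  new=[-5,6]  old=[-4,6]  +wl: 
  step 23. node 3  ⊔preds=[-6,5]  new=[-6,5]  old=[-5,5]  +wl: 1
  step 24. node 4  ⊔preds=[-6,6]  new=[-6,5]  stable
  step 25. node 2  ⊔preds=[-6,6]  new=[-6,6]  stable
  step 26. node 5  ⊔preds=[-6,3]  new=[-5,4]  old=[-4,4]  +wl: 2
  step 27. node 1  ⊔preds=[-6,5]  new=[-6,3]  stable
  step 28. node 2  ⊔preds=[-6,6]  new=[-6,6]  stable

Least fixpoint reached:
  node 0: [-5,6]
  node 1: [-6,3]
  node 2: [-6,6]
  node 3: [-6,5]
  node 4: [-6,5]
  node 5: [-5,4]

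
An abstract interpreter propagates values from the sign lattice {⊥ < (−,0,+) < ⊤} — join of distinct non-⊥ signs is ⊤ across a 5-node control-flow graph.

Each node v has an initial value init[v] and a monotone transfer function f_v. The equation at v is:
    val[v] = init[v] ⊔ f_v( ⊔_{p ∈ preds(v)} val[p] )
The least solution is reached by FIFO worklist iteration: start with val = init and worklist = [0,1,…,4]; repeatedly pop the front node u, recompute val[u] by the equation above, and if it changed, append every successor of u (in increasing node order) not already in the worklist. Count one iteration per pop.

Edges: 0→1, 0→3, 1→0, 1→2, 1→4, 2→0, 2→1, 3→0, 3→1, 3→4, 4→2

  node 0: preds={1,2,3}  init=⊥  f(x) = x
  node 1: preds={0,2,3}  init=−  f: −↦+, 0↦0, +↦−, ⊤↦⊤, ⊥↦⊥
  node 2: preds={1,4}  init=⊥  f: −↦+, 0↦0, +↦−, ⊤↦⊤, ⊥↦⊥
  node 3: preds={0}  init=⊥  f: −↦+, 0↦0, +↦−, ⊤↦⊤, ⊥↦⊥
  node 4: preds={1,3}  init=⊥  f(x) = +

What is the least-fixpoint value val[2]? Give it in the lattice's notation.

⊤

Worklist (12 pops):
  #1 pop 0: in=− → − (was ⊥); enqueue []
  #2 pop 1: in=− → ⊤ (was −); enqueue [0]
  #3 pop 2: in=⊤ → ⊤ (was ⊥); enqueue [1]
  #4 pop 3: in=− → + (was ⊥); enqueue []
  #5 pop 4: in=⊤ → + (was ⊥); enqueue [2]
  #6 pop 0: in=⊤ → ⊤ (was −); enqueue [3]
  #7 pop 1: in=⊤ → ⊤ (no change)
  #8 pop 2: in=⊤ → ⊤ (no change)
  #9 pop 3: in=⊤ → ⊤ (was +); enqueue [0,1,4]
  #10 pop 0: in=⊤ → ⊤ (no change)
  #11 pop 1: in=⊤ → ⊤ (no change)
  #12 pop 4: in=⊤ → + (no change)

Fixpoint:
  val[0] = ⊤
  val[1] = ⊤
  val[2] = ⊤
  val[3] = ⊤
  val[4] = +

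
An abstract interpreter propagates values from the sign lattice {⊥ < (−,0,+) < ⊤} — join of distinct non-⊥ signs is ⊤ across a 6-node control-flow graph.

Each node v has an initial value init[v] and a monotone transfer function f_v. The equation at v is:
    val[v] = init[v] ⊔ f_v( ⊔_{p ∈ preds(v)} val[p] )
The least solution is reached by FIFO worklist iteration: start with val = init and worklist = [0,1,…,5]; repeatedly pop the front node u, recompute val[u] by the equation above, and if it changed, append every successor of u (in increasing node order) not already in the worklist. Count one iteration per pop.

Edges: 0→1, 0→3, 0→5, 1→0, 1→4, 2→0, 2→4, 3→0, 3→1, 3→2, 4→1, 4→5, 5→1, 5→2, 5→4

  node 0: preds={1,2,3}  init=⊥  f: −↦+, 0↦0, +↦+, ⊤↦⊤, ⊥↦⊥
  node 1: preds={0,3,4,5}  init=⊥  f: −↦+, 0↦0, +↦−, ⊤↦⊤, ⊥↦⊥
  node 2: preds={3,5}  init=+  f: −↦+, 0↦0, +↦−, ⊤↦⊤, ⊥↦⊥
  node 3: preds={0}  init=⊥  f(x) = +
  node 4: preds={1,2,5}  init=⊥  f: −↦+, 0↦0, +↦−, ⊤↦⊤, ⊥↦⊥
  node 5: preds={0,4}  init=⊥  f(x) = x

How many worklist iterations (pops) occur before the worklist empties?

Iteration log — 13 steps:
  step 1. node 0  ⊔preds=+  new=+  old=⊥  +wl: 
  step 2. node 1  ⊔preds=+  new=−  old=⊥  +wl: 0
  step 3. node 2  ⊔preds=⊥  new=+  stable
  step 4. node 3  ⊔preds=+  new=+  old=⊥  +wl: 1,2
  step 5. node 4  ⊔preds=⊤  new=⊤  old=⊥  +wl: 
  step 6. node 5  ⊔preds=⊤  new=⊤  old=⊥  +wl: 4
  step 7. node 0  ⊔preds=⊤  new=⊤  old=+  +wl: 3,5
  step 8. node 1  ⊔preds=⊤  new=⊤  old=−  +wl: 0
  step 9. node 2  ⊔preds=⊤  new=⊤  old=+  +wl: 
  step 10. node 4  ⊔preds=⊤  new=⊤  stable
  step 11. node 3  ⊔preds=⊤  new=+  stable
  step 12. node 5  ⊔preds=⊤  new=⊤  stable
  step 13. node 0  ⊔preds=⊤  new=⊤  stable

Least fixpoint reached:
  node 0: ⊤
  node 1: ⊤
  node 2: ⊤
  node 3: +
  node 4: ⊤
  node 5: ⊤

13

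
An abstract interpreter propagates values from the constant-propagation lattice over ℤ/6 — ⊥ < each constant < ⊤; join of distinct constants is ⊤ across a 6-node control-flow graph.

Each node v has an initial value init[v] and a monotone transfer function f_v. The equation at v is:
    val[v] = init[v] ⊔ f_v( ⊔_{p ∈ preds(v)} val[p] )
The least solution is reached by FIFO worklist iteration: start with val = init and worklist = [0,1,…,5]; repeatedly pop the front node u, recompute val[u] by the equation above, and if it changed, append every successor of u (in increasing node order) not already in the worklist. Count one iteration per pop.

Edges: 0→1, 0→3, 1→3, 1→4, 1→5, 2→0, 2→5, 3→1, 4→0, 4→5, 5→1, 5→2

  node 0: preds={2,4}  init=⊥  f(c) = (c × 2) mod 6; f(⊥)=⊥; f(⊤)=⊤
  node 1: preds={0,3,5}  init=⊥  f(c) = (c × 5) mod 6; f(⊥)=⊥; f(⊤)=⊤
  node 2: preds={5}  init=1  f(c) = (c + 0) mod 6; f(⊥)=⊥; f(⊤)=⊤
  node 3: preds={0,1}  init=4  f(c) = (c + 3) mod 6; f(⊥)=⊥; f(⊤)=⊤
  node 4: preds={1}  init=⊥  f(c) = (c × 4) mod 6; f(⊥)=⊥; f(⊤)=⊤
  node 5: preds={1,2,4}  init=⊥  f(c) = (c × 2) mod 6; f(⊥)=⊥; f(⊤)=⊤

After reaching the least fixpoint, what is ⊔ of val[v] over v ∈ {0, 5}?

⊤

Worklist (13 pops):
  #1 pop 0: in=1 → 2 (was ⊥); enqueue []
  #2 pop 1: in=⊤ → ⊤ (was ⊥); enqueue []
  #3 pop 2: in=⊥ → 1 (no change)
  #4 pop 3: in=⊤ → ⊤ (was 4); enqueue [1]
  #5 pop 4: in=⊤ → ⊤ (was ⊥); enqueue [0]
  #6 pop 5: in=⊤ → ⊤ (was ⊥); enqueue [2]
  #7 pop 1: in=⊤ → ⊤ (no change)
  #8 pop 0: in=⊤ → ⊤ (was 2); enqueue [1,3]
  #9 pop 2: in=⊤ → ⊤ (was 1); enqueue [0,5]
  #10 pop 1: in=⊤ → ⊤ (no change)
  #11 pop 3: in=⊤ → ⊤ (no change)
  #12 pop 0: in=⊤ → ⊤ (no change)
  #13 pop 5: in=⊤ → ⊤ (no change)

Fixpoint:
  val[0] = ⊤
  val[1] = ⊤
  val[2] = ⊤
  val[3] = ⊤
  val[4] = ⊤
  val[5] = ⊤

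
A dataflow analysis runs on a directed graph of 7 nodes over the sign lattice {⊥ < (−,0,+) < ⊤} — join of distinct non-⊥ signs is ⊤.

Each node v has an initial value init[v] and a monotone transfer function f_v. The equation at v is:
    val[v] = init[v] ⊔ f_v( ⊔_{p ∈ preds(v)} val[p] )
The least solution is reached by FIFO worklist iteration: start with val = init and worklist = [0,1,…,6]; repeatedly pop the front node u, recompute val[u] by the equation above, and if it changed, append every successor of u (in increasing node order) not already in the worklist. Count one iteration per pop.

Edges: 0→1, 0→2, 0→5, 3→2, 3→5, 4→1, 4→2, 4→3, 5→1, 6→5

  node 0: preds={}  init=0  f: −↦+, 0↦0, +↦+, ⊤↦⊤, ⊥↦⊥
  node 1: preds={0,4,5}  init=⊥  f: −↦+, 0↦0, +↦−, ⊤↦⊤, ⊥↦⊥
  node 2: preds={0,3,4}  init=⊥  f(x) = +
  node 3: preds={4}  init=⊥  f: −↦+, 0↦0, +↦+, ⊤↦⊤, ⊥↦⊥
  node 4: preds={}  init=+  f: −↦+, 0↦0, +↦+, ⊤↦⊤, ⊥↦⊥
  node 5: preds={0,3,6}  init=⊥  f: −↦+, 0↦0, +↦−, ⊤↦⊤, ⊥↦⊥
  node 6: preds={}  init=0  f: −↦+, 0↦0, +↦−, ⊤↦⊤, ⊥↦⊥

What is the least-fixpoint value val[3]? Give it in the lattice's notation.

+

Iteration log — 9 steps:
  step 1. node 0  ⊔preds=⊥  new=0  stable
  step 2. node 1  ⊔preds=⊤  new=⊤  old=⊥  +wl: 
  step 3. node 2  ⊔preds=⊤  new=+  old=⊥  +wl: 
  step 4. node 3  ⊔preds=+  new=+  old=⊥  +wl: 2
  step 5. node 4  ⊔preds=⊥  new=+  stable
  step 6. node 5  ⊔preds=⊤  new=⊤  old=⊥  +wl: 1
  step 7. node 6  ⊔preds=⊥  new=0  stable
  step 8. node 2  ⊔preds=⊤  new=+  stable
  step 9. node 1  ⊔preds=⊤  new=⊤  stable

Least fixpoint reached:
  node 0: 0
  node 1: ⊤
  node 2: +
  node 3: +
  node 4: +
  node 5: ⊤
  node 6: 0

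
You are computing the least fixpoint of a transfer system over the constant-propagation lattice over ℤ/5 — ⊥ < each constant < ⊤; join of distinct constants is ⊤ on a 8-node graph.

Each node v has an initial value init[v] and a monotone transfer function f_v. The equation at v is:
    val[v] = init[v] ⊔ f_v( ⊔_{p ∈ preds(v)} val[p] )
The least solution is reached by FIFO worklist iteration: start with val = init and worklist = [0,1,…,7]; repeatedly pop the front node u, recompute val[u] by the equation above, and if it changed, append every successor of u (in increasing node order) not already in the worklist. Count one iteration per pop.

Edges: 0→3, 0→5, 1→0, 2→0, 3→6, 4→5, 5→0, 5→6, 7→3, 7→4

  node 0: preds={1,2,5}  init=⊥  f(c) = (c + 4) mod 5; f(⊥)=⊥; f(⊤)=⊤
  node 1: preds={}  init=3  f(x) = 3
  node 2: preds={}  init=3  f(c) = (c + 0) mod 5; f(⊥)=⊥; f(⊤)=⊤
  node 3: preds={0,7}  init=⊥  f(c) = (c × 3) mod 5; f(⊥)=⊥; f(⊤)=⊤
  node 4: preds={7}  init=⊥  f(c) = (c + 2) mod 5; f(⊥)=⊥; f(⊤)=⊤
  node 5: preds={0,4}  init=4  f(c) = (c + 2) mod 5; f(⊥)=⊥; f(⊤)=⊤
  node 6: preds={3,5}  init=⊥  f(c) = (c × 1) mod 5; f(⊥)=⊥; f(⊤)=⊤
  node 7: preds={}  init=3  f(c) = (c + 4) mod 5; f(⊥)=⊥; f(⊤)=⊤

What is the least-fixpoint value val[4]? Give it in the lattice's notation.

Trace (9 dequeues):
  [1] u=0 | in ⊤ | out ⊤ | prev ⊥ | push {}
  [2] u=1 | in ⊥ | out 3 | ==
  [3] u=2 | in ⊥ | out 3 | ==
  [4] u=3 | in ⊤ | out ⊤ | prev ⊥ | push {}
  [5] u=4 | in 3 | out 0 | prev ⊥ | push {}
  [6] u=5 | in ⊤ | out ⊤ | prev 4 | push {0}
  [7] u=6 | in ⊤ | out ⊤ | prev ⊥ | push {}
  [8] u=7 | in ⊥ | out 3 | ==
  [9] u=0 | in ⊤ | out ⊤ | ==

Converged values:
  [0] ⊤
  [1] 3
  [2] 3
  [3] ⊤
  [4] 0
  [5] ⊤
  [6] ⊤
  [7] 3

0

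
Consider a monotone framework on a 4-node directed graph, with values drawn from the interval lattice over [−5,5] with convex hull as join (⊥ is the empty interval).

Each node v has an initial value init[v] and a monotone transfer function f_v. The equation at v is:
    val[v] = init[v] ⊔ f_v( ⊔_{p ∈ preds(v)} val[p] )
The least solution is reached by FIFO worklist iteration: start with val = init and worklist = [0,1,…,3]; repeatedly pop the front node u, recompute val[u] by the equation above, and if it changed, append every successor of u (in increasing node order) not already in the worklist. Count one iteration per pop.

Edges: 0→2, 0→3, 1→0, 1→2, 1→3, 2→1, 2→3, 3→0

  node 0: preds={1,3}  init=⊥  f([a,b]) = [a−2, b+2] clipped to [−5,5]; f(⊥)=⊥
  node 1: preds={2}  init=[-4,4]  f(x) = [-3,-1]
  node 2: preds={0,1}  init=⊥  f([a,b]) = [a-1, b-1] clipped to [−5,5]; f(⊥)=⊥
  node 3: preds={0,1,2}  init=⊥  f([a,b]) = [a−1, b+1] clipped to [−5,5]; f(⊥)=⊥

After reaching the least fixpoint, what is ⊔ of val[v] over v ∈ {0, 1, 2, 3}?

Trace (6 dequeues):
  [1] u=0 | in [-4,4] | out [-5,5] | prev ⊥ | push {}
  [2] u=1 | in ⊥ | out [-4,4] | ==
  [3] u=2 | in [-5,5] | out [-5,4] | prev ⊥ | push {1}
  [4] u=3 | in [-5,5] | out [-5,5] | prev ⊥ | push {0}
  [5] u=1 | in [-5,4] | out [-4,4] | ==
  [6] u=0 | in [-5,5] | out [-5,5] | ==

Converged values:
  [0] [-5,5]
  [1] [-4,4]
  [2] [-5,4]
  [3] [-5,5]

[-5,5]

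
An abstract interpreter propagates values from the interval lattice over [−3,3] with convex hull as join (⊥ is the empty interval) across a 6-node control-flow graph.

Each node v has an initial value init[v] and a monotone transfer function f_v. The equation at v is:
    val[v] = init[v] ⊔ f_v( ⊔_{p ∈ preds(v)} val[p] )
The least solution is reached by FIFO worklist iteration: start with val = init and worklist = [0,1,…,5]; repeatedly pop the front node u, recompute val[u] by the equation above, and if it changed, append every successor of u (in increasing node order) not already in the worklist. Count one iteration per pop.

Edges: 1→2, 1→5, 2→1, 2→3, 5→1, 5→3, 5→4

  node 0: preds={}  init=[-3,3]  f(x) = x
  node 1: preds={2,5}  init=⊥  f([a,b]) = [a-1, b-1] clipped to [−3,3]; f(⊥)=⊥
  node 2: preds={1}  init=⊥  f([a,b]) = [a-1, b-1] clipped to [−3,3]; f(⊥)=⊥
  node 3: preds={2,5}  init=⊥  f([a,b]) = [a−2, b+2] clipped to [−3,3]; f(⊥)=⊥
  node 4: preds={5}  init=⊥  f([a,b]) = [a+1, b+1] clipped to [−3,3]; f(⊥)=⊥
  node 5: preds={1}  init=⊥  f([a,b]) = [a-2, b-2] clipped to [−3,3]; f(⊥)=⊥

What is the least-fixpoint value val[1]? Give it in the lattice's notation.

⊥

Iteration log — 6 steps:
  step 1. node 0  ⊔preds=⊥  new=[-3,3]  stable
  step 2. node 1  ⊔preds=⊥  new=⊥  stable
  step 3. node 2  ⊔preds=⊥  new=⊥  stable
  step 4. node 3  ⊔preds=⊥  new=⊥  stable
  step 5. node 4  ⊔preds=⊥  new=⊥  stable
  step 6. node 5  ⊔preds=⊥  new=⊥  stable

Least fixpoint reached:
  node 0: [-3,3]
  node 1: ⊥
  node 2: ⊥
  node 3: ⊥
  node 4: ⊥
  node 5: ⊥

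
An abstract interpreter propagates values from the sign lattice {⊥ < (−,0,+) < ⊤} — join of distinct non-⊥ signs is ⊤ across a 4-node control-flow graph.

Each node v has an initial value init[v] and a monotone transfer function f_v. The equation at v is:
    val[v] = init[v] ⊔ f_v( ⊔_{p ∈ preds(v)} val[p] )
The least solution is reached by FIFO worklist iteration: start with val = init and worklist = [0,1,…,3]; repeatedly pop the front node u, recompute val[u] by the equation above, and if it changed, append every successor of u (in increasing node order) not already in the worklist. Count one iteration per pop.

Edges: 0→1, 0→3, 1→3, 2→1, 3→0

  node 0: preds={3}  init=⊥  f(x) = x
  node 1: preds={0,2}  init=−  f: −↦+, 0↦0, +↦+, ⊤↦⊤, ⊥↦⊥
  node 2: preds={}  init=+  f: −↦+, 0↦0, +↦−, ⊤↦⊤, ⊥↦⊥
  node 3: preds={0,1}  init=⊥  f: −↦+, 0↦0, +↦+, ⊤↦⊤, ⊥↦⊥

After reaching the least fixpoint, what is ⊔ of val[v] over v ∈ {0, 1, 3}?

Worklist (7 pops):
  #1 pop 0: in=⊥ → ⊥ (no change)
  #2 pop 1: in=+ → ⊤ (was −); enqueue []
  #3 pop 2: in=⊥ → + (no change)
  #4 pop 3: in=⊤ → ⊤ (was ⊥); enqueue [0]
  #5 pop 0: in=⊤ → ⊤ (was ⊥); enqueue [1,3]
  #6 pop 1: in=⊤ → ⊤ (no change)
  #7 pop 3: in=⊤ → ⊤ (no change)

Fixpoint:
  val[0] = ⊤
  val[1] = ⊤
  val[2] = +
  val[3] = ⊤

⊤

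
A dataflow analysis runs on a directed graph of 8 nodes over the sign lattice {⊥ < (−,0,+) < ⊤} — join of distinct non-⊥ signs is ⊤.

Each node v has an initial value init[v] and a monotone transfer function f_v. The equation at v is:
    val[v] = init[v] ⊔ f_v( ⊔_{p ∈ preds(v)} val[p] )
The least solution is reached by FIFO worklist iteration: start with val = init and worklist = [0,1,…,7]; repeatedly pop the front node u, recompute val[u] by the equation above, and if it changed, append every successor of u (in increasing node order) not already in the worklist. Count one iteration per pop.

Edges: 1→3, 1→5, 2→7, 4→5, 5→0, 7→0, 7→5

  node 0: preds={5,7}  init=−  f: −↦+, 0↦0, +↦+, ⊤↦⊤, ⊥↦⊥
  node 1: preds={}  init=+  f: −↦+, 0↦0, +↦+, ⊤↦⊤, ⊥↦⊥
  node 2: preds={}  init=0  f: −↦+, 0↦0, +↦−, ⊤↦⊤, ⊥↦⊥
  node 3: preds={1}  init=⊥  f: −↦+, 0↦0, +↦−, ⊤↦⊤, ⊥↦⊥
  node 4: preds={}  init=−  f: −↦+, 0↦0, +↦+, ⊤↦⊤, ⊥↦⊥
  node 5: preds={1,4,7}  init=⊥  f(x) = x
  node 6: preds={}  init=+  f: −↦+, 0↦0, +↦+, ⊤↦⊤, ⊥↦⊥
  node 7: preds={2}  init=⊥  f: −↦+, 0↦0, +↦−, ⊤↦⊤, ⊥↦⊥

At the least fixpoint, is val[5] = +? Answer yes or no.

no

Iteration log — 10 steps:
  step 1. node 0  ⊔preds=⊥  new=−  stable
  step 2. node 1  ⊔preds=⊥  new=+  stable
  step 3. node 2  ⊔preds=⊥  new=0  stable
  step 4. node 3  ⊔preds=+  new=−  old=⊥  +wl: 
  step 5. node 4  ⊔preds=⊥  new=−  stable
  step 6. node 5  ⊔preds=⊤  new=⊤  old=⊥  +wl: 0
  step 7. node 6  ⊔preds=⊥  new=+  stable
  step 8. node 7  ⊔preds=0  new=0  old=⊥  +wl: 5
  step 9. node 0  ⊔preds=⊤  new=⊤  old=−  +wl: 
  step 10. node 5  ⊔preds=⊤  new=⊤  stable

Least fixpoint reached:
  node 0: ⊤
  node 1: +
  node 2: 0
  node 3: −
  node 4: −
  node 5: ⊤
  node 6: +
  node 7: 0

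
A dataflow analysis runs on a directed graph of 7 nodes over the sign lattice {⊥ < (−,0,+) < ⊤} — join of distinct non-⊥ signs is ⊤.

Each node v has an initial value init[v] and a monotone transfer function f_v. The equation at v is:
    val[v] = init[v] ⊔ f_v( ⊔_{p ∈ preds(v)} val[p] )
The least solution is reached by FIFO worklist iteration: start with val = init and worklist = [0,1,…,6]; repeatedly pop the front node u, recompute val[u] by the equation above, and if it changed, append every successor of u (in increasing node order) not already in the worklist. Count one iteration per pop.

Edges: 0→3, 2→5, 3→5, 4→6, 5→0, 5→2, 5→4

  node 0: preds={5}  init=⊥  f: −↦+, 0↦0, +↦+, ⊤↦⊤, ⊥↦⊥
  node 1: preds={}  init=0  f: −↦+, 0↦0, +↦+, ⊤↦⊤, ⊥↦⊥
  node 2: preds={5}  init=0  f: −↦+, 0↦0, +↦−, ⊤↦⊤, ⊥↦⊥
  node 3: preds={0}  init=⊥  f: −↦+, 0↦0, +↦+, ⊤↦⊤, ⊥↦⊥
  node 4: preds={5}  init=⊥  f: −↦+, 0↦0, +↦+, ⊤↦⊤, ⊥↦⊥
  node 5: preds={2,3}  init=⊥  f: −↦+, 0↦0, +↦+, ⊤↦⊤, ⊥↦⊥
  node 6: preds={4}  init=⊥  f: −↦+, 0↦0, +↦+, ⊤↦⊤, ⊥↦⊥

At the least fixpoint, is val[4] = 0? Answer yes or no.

Trace (13 dequeues):
  [1] u=0 | in ⊥ | out ⊥ | ==
  [2] u=1 | in ⊥ | out 0 | ==
  [3] u=2 | in ⊥ | out 0 | ==
  [4] u=3 | in ⊥ | out ⊥ | ==
  [5] u=4 | in ⊥ | out ⊥ | ==
  [6] u=5 | in 0 | out 0 | prev ⊥ | push {0,2,4}
  [7] u=6 | in ⊥ | out ⊥ | ==
  [8] u=0 | in 0 | out 0 | prev ⊥ | push {3}
  [9] u=2 | in 0 | out 0 | ==
  [10] u=4 | in 0 | out 0 | prev ⊥ | push {6}
  [11] u=3 | in 0 | out 0 | prev ⊥ | push {5}
  [12] u=6 | in 0 | out 0 | prev ⊥ | push {}
  [13] u=5 | in 0 | out 0 | ==

Converged values:
  [0] 0
  [1] 0
  [2] 0
  [3] 0
  [4] 0
  [5] 0
  [6] 0

yes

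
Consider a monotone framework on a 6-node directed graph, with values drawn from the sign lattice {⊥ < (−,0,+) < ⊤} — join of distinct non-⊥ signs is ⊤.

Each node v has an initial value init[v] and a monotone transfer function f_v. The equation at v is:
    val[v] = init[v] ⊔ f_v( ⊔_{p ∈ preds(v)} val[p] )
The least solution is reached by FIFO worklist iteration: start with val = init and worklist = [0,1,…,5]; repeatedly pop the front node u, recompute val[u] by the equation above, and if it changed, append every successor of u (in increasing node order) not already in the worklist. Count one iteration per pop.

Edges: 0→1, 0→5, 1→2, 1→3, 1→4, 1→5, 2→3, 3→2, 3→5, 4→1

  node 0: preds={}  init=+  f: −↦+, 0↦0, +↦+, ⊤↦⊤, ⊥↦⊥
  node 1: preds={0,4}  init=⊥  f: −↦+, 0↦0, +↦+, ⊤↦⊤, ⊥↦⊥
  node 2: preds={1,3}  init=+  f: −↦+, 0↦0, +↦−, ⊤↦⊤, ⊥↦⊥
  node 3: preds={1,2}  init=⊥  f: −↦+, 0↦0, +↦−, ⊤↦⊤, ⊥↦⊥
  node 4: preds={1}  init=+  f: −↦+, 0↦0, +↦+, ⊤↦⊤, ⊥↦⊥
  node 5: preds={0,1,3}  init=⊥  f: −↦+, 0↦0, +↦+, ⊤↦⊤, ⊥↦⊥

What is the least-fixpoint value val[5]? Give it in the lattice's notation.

⊤

Worklist (7 pops):
  #1 pop 0: in=⊥ → + (no change)
  #2 pop 1: in=+ → + (was ⊥); enqueue []
  #3 pop 2: in=+ → ⊤ (was +); enqueue []
  #4 pop 3: in=⊤ → ⊤ (was ⊥); enqueue [2]
  #5 pop 4: in=+ → + (no change)
  #6 pop 5: in=⊤ → ⊤ (was ⊥); enqueue []
  #7 pop 2: in=⊤ → ⊤ (no change)

Fixpoint:
  val[0] = +
  val[1] = +
  val[2] = ⊤
  val[3] = ⊤
  val[4] = +
  val[5] = ⊤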